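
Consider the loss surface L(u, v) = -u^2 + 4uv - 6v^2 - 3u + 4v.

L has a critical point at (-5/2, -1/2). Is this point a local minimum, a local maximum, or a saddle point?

local maximum

The Hessian of L is constant: H = [[-2, 4], [4, -12]].
det(H) = (-2)·(-12) − 4² = 8.
det(H) > 0 and tr(H) = -14 < 0, so H is negative definite and the point is a local maximum.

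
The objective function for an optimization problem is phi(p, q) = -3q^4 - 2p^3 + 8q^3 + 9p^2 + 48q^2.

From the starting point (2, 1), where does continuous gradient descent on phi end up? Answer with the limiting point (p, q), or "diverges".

(0, 0)

phi is separable, so gradient descent decouples: p follows -∂phi/∂p, q follows -∂phi/∂q.
∂phi/∂p = -6p(p - 3); at p=2 this is 12, so p decreases.
∂phi/∂q = -12q(q - 4)(q + 2); at q=1 this is 108, so q decreases.
p converges to its nearest critical value 0 (a local min of the p-part); q converges to 0. The iterate converges to (0, 0).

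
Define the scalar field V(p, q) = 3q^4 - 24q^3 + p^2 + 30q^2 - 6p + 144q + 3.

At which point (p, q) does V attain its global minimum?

V(p,q) separates as A(p) + B(q) + 3, so its minimum is min A + min B + 3.
A'(p) = 2p - 6 vanishes at p ∈ {3}; B'(q) = 12(q - 4)(q - 3)(q + 1) vanishes at q ∈ {-1, 3, 4}.
Local minima of A (where A''>0): A(3)=-9. Local minima of B: B(-1)=-87, B(4)=288.
So the global minimum of V is A(3) + B(-1) + 3 = -9 − 87 + 3 = -93, attained at (3, -1).

(3, -1)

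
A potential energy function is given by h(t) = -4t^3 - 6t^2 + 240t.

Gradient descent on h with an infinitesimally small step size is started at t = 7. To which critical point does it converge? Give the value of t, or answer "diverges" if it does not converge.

h'(t) = -12(t - 4)(t + 5), so h'(7) = -432.
Gradient descent moves in the -h' direction, i.e. t is increasing.
There is no critical point above t=7, and h' keeps the same sign, so the iterate runs off to +∞.

diverges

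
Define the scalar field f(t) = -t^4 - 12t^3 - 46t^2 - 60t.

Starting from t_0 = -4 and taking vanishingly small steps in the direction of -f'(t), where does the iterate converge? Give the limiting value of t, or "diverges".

-3

f'(t) = -4(t + 1)(t + 3)(t + 5), so f'(-4) = -12.
Gradient descent moves in the -f' direction, i.e. t is increasing.
The nearest critical point in that direction is t = -3, where f'' = 16 > 0 (a local minimum). The iterate converges there.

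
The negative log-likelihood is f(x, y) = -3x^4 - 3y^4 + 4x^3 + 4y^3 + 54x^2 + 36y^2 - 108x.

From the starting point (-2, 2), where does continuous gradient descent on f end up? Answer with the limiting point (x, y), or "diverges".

(1, 0)

f is separable, so gradient descent decouples: x follows -∂f/∂x, y follows -∂f/∂y.
∂f/∂x = -12(x - 3)(x - 1)(x + 3); at x=-2 this is -180, so x increases.
∂f/∂y = -12y(y - 3)(y + 2); at y=2 this is 96, so y decreases.
x converges to its nearest critical value 1 (a local min of the x-part); y converges to 0. The iterate converges to (1, 0).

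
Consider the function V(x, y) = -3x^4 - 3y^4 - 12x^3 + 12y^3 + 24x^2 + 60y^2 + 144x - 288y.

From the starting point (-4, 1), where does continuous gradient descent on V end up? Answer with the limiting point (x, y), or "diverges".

diverges

V is separable, so gradient descent decouples: x follows -∂V/∂x, y follows -∂V/∂y.
∂V/∂x = -12(x - 2)(x + 2)(x + 3); at x=-4 this is 144, so x decreases.
∂V/∂y = -12(y - 4)(y - 2)(y + 3); at y=1 this is -144, so y increases.
The x-coordinate has no critical point in that direction and runs off to infinity.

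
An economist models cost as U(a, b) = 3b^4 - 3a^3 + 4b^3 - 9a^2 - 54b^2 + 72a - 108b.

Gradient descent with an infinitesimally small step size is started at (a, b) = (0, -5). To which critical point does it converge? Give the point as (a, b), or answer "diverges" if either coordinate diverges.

U is separable, so gradient descent decouples: a follows -∂U/∂a, b follows -∂U/∂b.
∂U/∂a = -9(a - 2)(a + 4); at a=0 this is 72, so a decreases.
∂U/∂b = 12(b - 3)(b + 1)(b + 3); at b=-5 this is -768, so b increases.
a converges to its nearest critical value -4 (a local min of the a-part); b converges to -3. The iterate converges to (-4, -3).

(-4, -3)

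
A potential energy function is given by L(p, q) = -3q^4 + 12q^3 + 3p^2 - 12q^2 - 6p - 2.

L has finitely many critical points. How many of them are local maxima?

0

L separates as a function of p plus a function of q, so ∇L=0 decouples.
∂L/∂p = 6(p - 1) = 0 at p ∈ {1}; ∂L/∂q = -12q(q - 2)(q - 1) = 0 at q ∈ {0, 1, 2}.
The Hessian is diagonal: diag(L_pp, L_qq). Second derivatives: L_pp(1)=6; L_qq(0)=-24, L_qq(1)=12, L_qq(2)=-24.
Local maxima occur where both diagonal entries negative: none. Count: 0.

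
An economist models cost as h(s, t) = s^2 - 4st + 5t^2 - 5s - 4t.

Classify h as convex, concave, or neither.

h is quadratic, so its Hessian is the constant matrix H = [[2, -4], [-4, 10]].
det(H) = 4, tr(H) = 12.
det(H) > 0 and tr(H) > 0, so H is positive definite everywhere: convex.

convex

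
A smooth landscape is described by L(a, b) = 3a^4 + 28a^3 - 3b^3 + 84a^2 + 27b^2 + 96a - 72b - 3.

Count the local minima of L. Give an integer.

2

L separates as a function of a plus a function of b, so ∇L=0 decouples.
∂L/∂a = 12(a + 1)(a + 2)(a + 4) = 0 at a ∈ {-4, -2, -1}; ∂L/∂b = -9(b - 4)(b - 2) = 0 at b ∈ {2, 4}.
The Hessian is diagonal: diag(L_aa, L_bb). Second derivatives: L_aa(-4)=72, L_aa(-2)=-24, L_aa(-1)=36; L_bb(2)=18, L_bb(4)=-18.
Local minima occur where both diagonal entries positive: (-4, 2), (-1, 2). Count: 2.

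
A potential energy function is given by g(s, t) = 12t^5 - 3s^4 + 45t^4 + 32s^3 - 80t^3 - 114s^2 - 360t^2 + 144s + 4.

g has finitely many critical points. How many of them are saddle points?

6

g separates as a function of s plus a function of t, so ∇g=0 decouples.
∂g/∂s = -12(s - 4)(s - 3)(s - 1) = 0 at s ∈ {1, 3, 4}; ∂g/∂t = 60t(t - 2)(t + 2)(t + 3) = 0 at t ∈ {-3, -2, 0, 2}.
The Hessian is diagonal: diag(g_ss, g_tt). Second derivatives: g_ss(1)=-72, g_ss(3)=24, g_ss(4)=-36; g_tt(-3)=-900, g_tt(-2)=480, g_tt(0)=-720, g_tt(2)=2400.
Saddle points occur where the two diagonal entries have opposite signs: (1, -2), (1, 2), (3, -3), (3, 0), (4, -2), (4, 2). Count: 6.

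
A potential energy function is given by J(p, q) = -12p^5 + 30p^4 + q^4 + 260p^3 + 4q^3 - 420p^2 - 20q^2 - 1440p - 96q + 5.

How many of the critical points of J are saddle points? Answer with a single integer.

6

J separates as a function of p plus a function of q, so ∇J=0 decouples.
∂J/∂p = -60(p - 4)(p - 2)(p + 1)(p + 3) = 0 at p ∈ {-3, -1, 2, 4}; ∂J/∂q = 4(q - 3)(q + 2)(q + 4) = 0 at q ∈ {-4, -2, 3}.
The Hessian is diagonal: diag(J_pp, J_qq). Second derivatives: J_pp(-3)=4200, J_pp(-1)=-1800, J_pp(2)=1800, J_pp(4)=-4200; J_qq(-4)=56, J_qq(-2)=-40, J_qq(3)=140.
Saddle points occur where the two diagonal entries have opposite signs: (-3, -2), (-1, -4), (-1, 3), (2, -2), (4, -4), (4, 3). Count: 6.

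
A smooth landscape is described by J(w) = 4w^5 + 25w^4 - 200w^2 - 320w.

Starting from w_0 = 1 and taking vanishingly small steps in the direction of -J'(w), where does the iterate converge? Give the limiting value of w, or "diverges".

2

J'(w) = 20(w - 2)(w + 1)(w + 2)(w + 4), so J'(1) = -600.
Gradient descent moves in the -J' direction, i.e. w is increasing.
The nearest critical point in that direction is w = 2, where J'' = 1440 > 0 (a local minimum). The iterate converges there.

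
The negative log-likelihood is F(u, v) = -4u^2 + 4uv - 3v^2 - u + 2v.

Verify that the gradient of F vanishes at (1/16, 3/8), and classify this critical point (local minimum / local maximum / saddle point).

∇F = (-8u + 4v - 1, 4u - 6v + 2); substituting (1/16, 3/8) gives ∇F = (0, 0), so (1/16, 3/8) is indeed a critical point.
The Hessian of F is constant: H = [[-8, 4], [4, -6]].
det(H) = (-8)·(-6) − 4² = 32.
det(H) > 0 and tr(H) = -14 < 0, so H is negative definite and the point is a local maximum.

local maximum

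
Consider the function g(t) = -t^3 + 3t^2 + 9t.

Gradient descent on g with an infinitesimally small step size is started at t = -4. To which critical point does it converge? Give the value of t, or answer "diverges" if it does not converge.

g'(t) = -3(t - 3)(t + 1), so g'(-4) = -63.
Gradient descent moves in the -g' direction, i.e. t is increasing.
The nearest critical point in that direction is t = -1, where g'' = 12 > 0 (a local minimum). The iterate converges there.

-1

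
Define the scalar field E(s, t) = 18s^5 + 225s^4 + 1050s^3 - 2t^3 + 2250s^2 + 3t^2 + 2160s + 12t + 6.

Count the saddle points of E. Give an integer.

E separates as a function of s plus a function of t, so ∇E=0 decouples.
∂E/∂s = 90(s + 1)(s + 2)(s + 3)(s + 4) = 0 at s ∈ {-4, -3, -2, -1}; ∂E/∂t = -6(t - 2)(t + 1) = 0 at t ∈ {-1, 2}.
The Hessian is diagonal: diag(E_ss, E_tt). Second derivatives: E_ss(-4)=-540, E_ss(-3)=180, E_ss(-2)=-180, E_ss(-1)=540; E_tt(-1)=18, E_tt(2)=-18.
Saddle points occur where the two diagonal entries have opposite signs: (-4, -1), (-3, 2), (-2, -1), (-1, 2). Count: 4.

4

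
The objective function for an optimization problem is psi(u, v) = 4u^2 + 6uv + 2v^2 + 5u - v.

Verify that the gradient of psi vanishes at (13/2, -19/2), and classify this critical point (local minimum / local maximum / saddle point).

saddle point

∇psi = (8u + 6v + 5, 6u + 4v - 1); substituting (13/2, -19/2) gives ∇psi = (0, 0), so (13/2, -19/2) is indeed a critical point.
The Hessian of psi is constant: H = [[8, 6], [6, 4]].
det(H) = 8·4 − 6² = -4.
Since det(H) < 0, H is indefinite and the critical point is a saddle point.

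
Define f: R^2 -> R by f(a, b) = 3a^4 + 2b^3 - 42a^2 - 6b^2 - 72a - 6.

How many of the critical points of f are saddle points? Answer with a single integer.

f separates as a function of a plus a function of b, so ∇f=0 decouples.
∂f/∂a = 12(a - 3)(a + 1)(a + 2) = 0 at a ∈ {-2, -1, 3}; ∂f/∂b = 6b(b - 2) = 0 at b ∈ {0, 2}.
The Hessian is diagonal: diag(f_aa, f_bb). Second derivatives: f_aa(-2)=60, f_aa(-1)=-48, f_aa(3)=240; f_bb(0)=-12, f_bb(2)=12.
Saddle points occur where the two diagonal entries have opposite signs: (-2, 0), (-1, 2), (3, 0). Count: 3.

3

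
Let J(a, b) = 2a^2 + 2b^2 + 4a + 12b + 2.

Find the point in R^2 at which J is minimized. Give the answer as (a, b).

J(a,b) separates as P(a) + Q(b) + 2, so its minimum is min P + min Q + 2.
P'(a) = 4a + 4 vanishes at a ∈ {-1}; Q'(b) = 4b + 12 vanishes at b ∈ {-3}.
Local minima of P (where P''>0): P(-1)=-2. Local minima of Q: Q(-3)=-18.
So the global minimum of J is P(-1) + Q(-3) + 2 = -2 − 18 + 2 = -18, attained at (-1, -3).

(-1, -3)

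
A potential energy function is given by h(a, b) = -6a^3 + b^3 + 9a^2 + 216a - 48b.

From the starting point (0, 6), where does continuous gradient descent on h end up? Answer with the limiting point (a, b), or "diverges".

(-3, 4)

h is separable, so gradient descent decouples: a follows -∂h/∂a, b follows -∂h/∂b.
∂h/∂a = -18(a - 4)(a + 3); at a=0 this is 216, so a decreases.
∂h/∂b = 3(b - 4)(b + 4); at b=6 this is 60, so b decreases.
a converges to its nearest critical value -3 (a local min of the a-part); b converges to 4. The iterate converges to (-3, 4).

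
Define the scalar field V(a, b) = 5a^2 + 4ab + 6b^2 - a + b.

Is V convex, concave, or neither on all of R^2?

V is quadratic, so its Hessian is the constant matrix H = [[10, 4], [4, 12]].
det(H) = 104, tr(H) = 22.
det(H) > 0 and tr(H) > 0, so H is positive definite everywhere: convex.

convex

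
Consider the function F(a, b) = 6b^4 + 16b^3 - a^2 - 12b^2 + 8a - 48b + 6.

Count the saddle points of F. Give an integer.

2

F separates as a function of a plus a function of b, so ∇F=0 decouples.
∂F/∂a = -2(a - 4) = 0 at a ∈ {4}; ∂F/∂b = 24(b - 1)(b + 1)(b + 2) = 0 at b ∈ {-2, -1, 1}.
The Hessian is diagonal: diag(F_aa, F_bb). Second derivatives: F_aa(4)=-2; F_bb(-2)=72, F_bb(-1)=-48, F_bb(1)=144.
Saddle points occur where the two diagonal entries have opposite signs: (4, -2), (4, 1). Count: 2.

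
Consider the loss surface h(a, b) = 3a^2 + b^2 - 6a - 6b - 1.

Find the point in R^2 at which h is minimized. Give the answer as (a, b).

(1, 3)

h(a,b) separates as P(a) + Q(b) − 1, so its minimum is min P + min Q − 1.
P'(a) = 6a - 6 vanishes at a ∈ {1}; Q'(b) = 2b - 6 vanishes at b ∈ {3}.
Local minima of P (where P''>0): P(1)=-3. Local minima of Q: Q(3)=-9.
So the global minimum of h is P(1) + Q(3) − 1 = -3 − 9 − 1 = -13, attained at (1, 3).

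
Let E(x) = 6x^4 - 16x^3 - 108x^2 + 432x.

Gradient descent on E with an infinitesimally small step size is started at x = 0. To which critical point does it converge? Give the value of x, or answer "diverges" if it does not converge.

-3

E'(x) = 24(x - 3)(x - 2)(x + 3), so E'(0) = 432.
Gradient descent moves in the -E' direction, i.e. x is decreasing.
The nearest critical point in that direction is x = -3, where E'' = 720 > 0 (a local minimum). The iterate converges there.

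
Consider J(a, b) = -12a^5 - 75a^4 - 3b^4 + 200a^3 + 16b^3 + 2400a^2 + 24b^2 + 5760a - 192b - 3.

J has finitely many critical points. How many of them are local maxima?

J separates as a function of a plus a function of b, so ∇J=0 decouples.
∂J/∂a = -60(a - 4)(a + 2)(a + 3)(a + 4) = 0 at a ∈ {-4, -3, -2, 4}; ∂J/∂b = -12(b - 4)(b - 2)(b + 2) = 0 at b ∈ {-2, 2, 4}.
The Hessian is diagonal: diag(J_aa, J_bb). Second derivatives: J_aa(-4)=960, J_aa(-3)=-420, J_aa(-2)=720, J_aa(4)=-20160; J_bb(-2)=-288, J_bb(2)=96, J_bb(4)=-144.
Local maxima occur where both diagonal entries negative: (-3, -2), (-3, 4), (4, -2), (4, 4). Count: 4.

4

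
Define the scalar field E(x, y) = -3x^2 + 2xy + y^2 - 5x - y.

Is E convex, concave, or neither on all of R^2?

neither

E is quadratic, so its Hessian is the constant matrix H = [[-6, 2], [2, 2]].
det(H) = -16, tr(H) = -4.
det(H) < 0, so H is indefinite: neither convex nor concave.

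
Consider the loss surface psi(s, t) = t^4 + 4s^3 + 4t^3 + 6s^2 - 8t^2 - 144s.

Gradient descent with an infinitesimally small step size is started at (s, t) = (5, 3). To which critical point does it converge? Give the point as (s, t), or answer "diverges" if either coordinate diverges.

psi is separable, so gradient descent decouples: s follows -∂psi/∂s, t follows -∂psi/∂t.
∂psi/∂s = 12(s - 3)(s + 4); at s=5 this is 216, so s decreases.
∂psi/∂t = 4t(t - 1)(t + 4); at t=3 this is 168, so t decreases.
s converges to its nearest critical value 3 (a local min of the s-part); t converges to 1. The iterate converges to (3, 1).

(3, 1)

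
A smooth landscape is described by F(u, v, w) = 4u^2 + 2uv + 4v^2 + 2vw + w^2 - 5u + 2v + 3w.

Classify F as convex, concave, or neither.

F is quadratic, so its Hessian is the constant matrix H = [[8, 2, 0], [2, 8, 2], [0, 2, 2]].
Leading principal minors: 8, 60, 88.
All positive ⇒ H ≻ 0 ⇒ convex.

convex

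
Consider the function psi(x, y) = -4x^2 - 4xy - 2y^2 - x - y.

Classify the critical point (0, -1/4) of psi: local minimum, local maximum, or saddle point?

The Hessian of psi is constant: H = [[-8, -4], [-4, -4]].
det(H) = (-8)·(-4) − (-4)² = 16.
det(H) > 0 and tr(H) = -12 < 0, so H is negative definite and the point is a local maximum.

local maximum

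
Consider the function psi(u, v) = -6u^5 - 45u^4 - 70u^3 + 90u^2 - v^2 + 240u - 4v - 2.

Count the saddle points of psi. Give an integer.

psi separates as a function of u plus a function of v, so ∇psi=0 decouples.
∂psi/∂u = -30(u - 1)(u + 1)(u + 2)(u + 4) = 0 at u ∈ {-4, -2, -1, 1}; ∂psi/∂v = -2(v + 2) = 0 at v ∈ {-2}.
The Hessian is diagonal: diag(psi_uu, psi_vv). Second derivatives: psi_uu(-4)=900, psi_uu(-2)=-180, psi_uu(-1)=180, psi_uu(1)=-900; psi_vv(-2)=-2.
Saddle points occur where the two diagonal entries have opposite signs: (-4, -2), (-1, -2). Count: 2.

2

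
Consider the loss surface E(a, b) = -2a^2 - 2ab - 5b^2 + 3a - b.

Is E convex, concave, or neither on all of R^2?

E is quadratic, so its Hessian is the constant matrix H = [[-4, -2], [-2, -10]].
det(H) = 36, tr(H) = -14.
det(H) > 0 and tr(H) < 0, so H is negative definite everywhere: concave.

concave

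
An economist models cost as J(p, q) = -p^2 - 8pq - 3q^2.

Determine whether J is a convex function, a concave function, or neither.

J is quadratic, so its Hessian is the constant matrix H = [[-2, -8], [-8, -6]].
det(H) = -52, tr(H) = -8.
det(H) < 0, so H is indefinite: neither convex nor concave.

neither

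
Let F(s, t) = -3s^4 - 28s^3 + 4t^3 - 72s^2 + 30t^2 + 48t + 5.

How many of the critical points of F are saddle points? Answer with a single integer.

F separates as a function of s plus a function of t, so ∇F=0 decouples.
∂F/∂s = -12s(s + 3)(s + 4) = 0 at s ∈ {-4, -3, 0}; ∂F/∂t = 12(t + 1)(t + 4) = 0 at t ∈ {-4, -1}.
The Hessian is diagonal: diag(F_ss, F_tt). Second derivatives: F_ss(-4)=-48, F_ss(-3)=36, F_ss(0)=-144; F_tt(-4)=-36, F_tt(-1)=36.
Saddle points occur where the two diagonal entries have opposite signs: (-4, -1), (-3, -4), (0, -1). Count: 3.

3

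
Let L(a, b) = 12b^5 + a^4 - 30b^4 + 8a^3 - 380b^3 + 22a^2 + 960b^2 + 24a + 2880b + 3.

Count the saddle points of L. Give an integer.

6

L separates as a function of a plus a function of b, so ∇L=0 decouples.
∂L/∂a = 4(a + 1)(a + 2)(a + 3) = 0 at a ∈ {-3, -2, -1}; ∂L/∂b = 60(b - 4)(b - 3)(b + 1)(b + 4) = 0 at b ∈ {-4, -1, 3, 4}.
The Hessian is diagonal: diag(L_aa, L_bb). Second derivatives: L_aa(-3)=8, L_aa(-2)=-4, L_aa(-1)=8; L_bb(-4)=-10080, L_bb(-1)=3600, L_bb(3)=-1680, L_bb(4)=2400.
Saddle points occur where the two diagonal entries have opposite signs: (-3, -4), (-3, 3), (-2, -1), (-2, 4), (-1, -4), (-1, 3). Count: 6.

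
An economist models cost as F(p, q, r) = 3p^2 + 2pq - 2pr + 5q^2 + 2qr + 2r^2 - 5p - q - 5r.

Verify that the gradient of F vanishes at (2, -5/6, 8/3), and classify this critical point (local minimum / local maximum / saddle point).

∇F = (6p + 2q - 2r - 5, 2p + 10q + 2r - 1, -2p + 2q + 4r - 5); substituting (2, -5/6, 8/3) gives ∇F = (0, 0, 0), so (2, -5/6, 8/3) is indeed a critical point.
The Hessian is constant: H = [[6, 2, -2], [2, 10, 2], [-2, 2, 4]].
Leading principal minors: Δ₁ = 6, Δ₂ = 56, Δ₃ = 144.
All leading minors are positive, so H is positive definite: a local minimum.

local minimum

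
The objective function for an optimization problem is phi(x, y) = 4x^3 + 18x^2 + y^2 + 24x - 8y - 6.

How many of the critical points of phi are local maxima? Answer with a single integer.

phi separates as a function of x plus a function of y, so ∇phi=0 decouples.
∂phi/∂x = 12(x + 1)(x + 2) = 0 at x ∈ {-2, -1}; ∂phi/∂y = 2(y - 4) = 0 at y ∈ {4}.
The Hessian is diagonal: diag(phi_xx, phi_yy). Second derivatives: phi_xx(-2)=-12, phi_xx(-1)=12; phi_yy(4)=2.
Local maxima occur where both diagonal entries negative: none. Count: 0.

0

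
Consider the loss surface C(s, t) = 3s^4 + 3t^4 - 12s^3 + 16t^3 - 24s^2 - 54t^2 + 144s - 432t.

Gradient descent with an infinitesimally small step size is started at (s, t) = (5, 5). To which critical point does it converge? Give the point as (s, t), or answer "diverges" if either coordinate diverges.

C is separable, so gradient descent decouples: s follows -∂C/∂s, t follows -∂C/∂t.
∂C/∂s = 12(s - 3)(s - 2)(s + 2); at s=5 this is 504, so s decreases.
∂C/∂t = 12(t - 3)(t + 3)(t + 4); at t=5 this is 1728, so t decreases.
s converges to its nearest critical value 3 (a local min of the s-part); t converges to 3. The iterate converges to (3, 3).

(3, 3)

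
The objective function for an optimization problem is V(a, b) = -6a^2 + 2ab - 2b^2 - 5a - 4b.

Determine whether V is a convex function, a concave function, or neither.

concave

V is quadratic, so its Hessian is the constant matrix H = [[-12, 2], [2, -4]].
det(H) = 44, tr(H) = -16.
det(H) > 0 and tr(H) < 0, so H is negative definite everywhere: concave.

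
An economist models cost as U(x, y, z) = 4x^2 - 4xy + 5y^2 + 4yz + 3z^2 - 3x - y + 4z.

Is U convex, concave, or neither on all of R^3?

convex

U is quadratic, so its Hessian is the constant matrix H = [[8, -4, 0], [-4, 10, 4], [0, 4, 6]].
Leading principal minors: 8, 64, 256.
All positive ⇒ H ≻ 0 ⇒ convex.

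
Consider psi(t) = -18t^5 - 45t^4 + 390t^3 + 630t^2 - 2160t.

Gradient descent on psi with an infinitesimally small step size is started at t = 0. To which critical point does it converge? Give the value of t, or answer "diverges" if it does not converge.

psi'(t) = -90(t - 3)(t - 1)(t + 2)(t + 4), so psi'(0) = -2160.
Gradient descent moves in the -psi' direction, i.e. t is increasing.
The nearest critical point in that direction is t = 1, where psi'' = 2700 > 0 (a local minimum). The iterate converges there.

1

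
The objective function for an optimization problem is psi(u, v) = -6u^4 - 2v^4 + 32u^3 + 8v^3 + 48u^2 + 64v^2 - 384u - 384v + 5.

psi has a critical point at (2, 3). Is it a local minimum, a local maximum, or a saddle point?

local minimum

The mixed partial ∂²psi/∂u∂v is 0, so the Hessian at any point is diag(psi_uu, psi_vv) = diag(24(-3u^2 + 8u + 4), 8(-3v^2 + 6v + 16)).
At (2, 3): H = diag(192, 56).
Both eigenvalues are positive, so H is positive definite: a local minimum.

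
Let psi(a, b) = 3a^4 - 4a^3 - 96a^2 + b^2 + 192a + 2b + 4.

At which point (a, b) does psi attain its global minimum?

(-4, -1)

psi(a,b) separates as P(a) + Q(b) + 4, so its minimum is min P + min Q + 4.
P'(a) = 12(a - 4)(a - 1)(a + 4) vanishes at a ∈ {-4, 1, 4}; Q'(b) = 2b + 2 vanishes at b ∈ {-1}.
Local minima of P (where P''>0): P(-4)=-1280, P(4)=-256. Local minima of Q: Q(-1)=-1.
So the global minimum of psi is P(-4) + Q(-1) + 4 = -1280 − 1 + 4 = -1277, attained at (-4, -1).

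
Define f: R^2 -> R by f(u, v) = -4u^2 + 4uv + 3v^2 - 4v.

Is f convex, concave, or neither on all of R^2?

f is quadratic, so its Hessian is the constant matrix H = [[-8, 4], [4, 6]].
det(H) = -64, tr(H) = -2.
det(H) < 0, so H is indefinite: neither convex nor concave.

neither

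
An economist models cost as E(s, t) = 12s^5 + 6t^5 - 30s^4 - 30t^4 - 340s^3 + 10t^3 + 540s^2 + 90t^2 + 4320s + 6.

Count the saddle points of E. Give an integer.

E separates as a function of s plus a function of t, so ∇E=0 decouples.
∂E/∂s = 60(s - 4)(s - 3)(s + 2)(s + 3) = 0 at s ∈ {-3, -2, 3, 4}; ∂E/∂t = 30t(t - 3)(t - 2)(t + 1) = 0 at t ∈ {-1, 0, 2, 3}.
The Hessian is diagonal: diag(E_ss, E_tt). Second derivatives: E_ss(-3)=-2520, E_ss(-2)=1800, E_ss(3)=-1800, E_ss(4)=2520; E_tt(-1)=-360, E_tt(0)=180, E_tt(2)=-180, E_tt(3)=360.
Saddle points occur where the two diagonal entries have opposite signs: (-3, 0), (-3, 3), (-2, -1), (-2, 2), (3, 0), (3, 3), (4, -1), (4, 2). Count: 8.

8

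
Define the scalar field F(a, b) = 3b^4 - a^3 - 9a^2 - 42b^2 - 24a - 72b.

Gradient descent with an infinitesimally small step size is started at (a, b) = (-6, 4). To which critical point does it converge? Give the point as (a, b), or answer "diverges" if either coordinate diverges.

(-4, 3)

F is separable, so gradient descent decouples: a follows -∂F/∂a, b follows -∂F/∂b.
∂F/∂a = -3(a + 2)(a + 4); at a=-6 this is -24, so a increases.
∂F/∂b = 12(b - 3)(b + 1)(b + 2); at b=4 this is 360, so b decreases.
a converges to its nearest critical value -4 (a local min of the a-part); b converges to 3. The iterate converges to (-4, 3).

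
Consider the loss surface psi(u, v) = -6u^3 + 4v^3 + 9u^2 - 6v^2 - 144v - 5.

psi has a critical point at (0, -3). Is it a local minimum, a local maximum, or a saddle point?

saddle point

The mixed partial ∂²psi/∂u∂v is 0, so the Hessian at any point is diag(psi_uu, psi_vv) = diag(18(-2u + 1), 12(2v - 1)).
At (0, -3): H = diag(18, -84).
The eigenvalues have opposite signs, so H is indefinite: a saddle point.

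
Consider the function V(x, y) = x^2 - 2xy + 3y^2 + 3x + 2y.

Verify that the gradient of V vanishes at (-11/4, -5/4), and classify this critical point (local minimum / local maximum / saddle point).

local minimum

∇V = (2x - 2y + 3, -2x + 6y + 2); substituting (-11/4, -5/4) gives ∇V = (0, 0), so (-11/4, -5/4) is indeed a critical point.
The Hessian of V is constant: H = [[2, -2], [-2, 6]].
det(H) = 2·6 − (-2)² = 8.
det(H) > 0 and tr(H) = 8 > 0, so H is positive definite and the point is a local minimum.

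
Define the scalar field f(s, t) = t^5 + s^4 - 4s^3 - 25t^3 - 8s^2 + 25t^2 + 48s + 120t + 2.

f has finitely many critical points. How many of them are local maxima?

2

f separates as a function of s plus a function of t, so ∇f=0 decouples.
∂f/∂s = 4(s - 3)(s - 2)(s + 2) = 0 at s ∈ {-2, 2, 3}; ∂f/∂t = 5(t - 3)(t - 2)(t + 1)(t + 4) = 0 at t ∈ {-4, -1, 2, 3}.
The Hessian is diagonal: diag(f_ss, f_tt). Second derivatives: f_ss(-2)=80, f_ss(2)=-16, f_ss(3)=20; f_tt(-4)=-630, f_tt(-1)=180, f_tt(2)=-90, f_tt(3)=140.
Local maxima occur where both diagonal entries negative: (2, -4), (2, 2). Count: 2.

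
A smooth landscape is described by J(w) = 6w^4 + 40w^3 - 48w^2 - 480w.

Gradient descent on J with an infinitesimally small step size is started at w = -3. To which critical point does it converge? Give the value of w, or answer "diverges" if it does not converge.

-5

J'(w) = 24(w - 2)(w + 2)(w + 5), so J'(-3) = 240.
Gradient descent moves in the -J' direction, i.e. w is decreasing.
The nearest critical point in that direction is w = -5, where J'' = 504 > 0 (a local minimum). The iterate converges there.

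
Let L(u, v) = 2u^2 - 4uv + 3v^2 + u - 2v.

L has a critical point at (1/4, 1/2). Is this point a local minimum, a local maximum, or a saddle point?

local minimum

The Hessian of L is constant: H = [[4, -4], [-4, 6]].
det(H) = 4·6 − (-4)² = 8.
det(H) > 0 and tr(H) = 10 > 0, so H is positive definite and the point is a local minimum.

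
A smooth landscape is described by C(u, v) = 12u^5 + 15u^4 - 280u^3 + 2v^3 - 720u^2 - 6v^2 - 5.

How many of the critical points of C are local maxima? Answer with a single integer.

C separates as a function of u plus a function of v, so ∇C=0 decouples.
∂C/∂u = 60u(u - 4)(u + 2)(u + 3) = 0 at u ∈ {-3, -2, 0, 4}; ∂C/∂v = 6v(v - 2) = 0 at v ∈ {0, 2}.
The Hessian is diagonal: diag(C_uu, C_vv). Second derivatives: C_uu(-3)=-1260, C_uu(-2)=720, C_uu(0)=-1440, C_uu(4)=10080; C_vv(0)=-12, C_vv(2)=12.
Local maxima occur where both diagonal entries negative: (-3, 0), (0, 0). Count: 2.

2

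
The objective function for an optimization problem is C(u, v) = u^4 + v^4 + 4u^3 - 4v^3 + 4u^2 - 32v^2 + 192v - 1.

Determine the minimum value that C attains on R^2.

C(u,v) separates as P(u) + Q(v) − 1, so its minimum is min P + min Q − 1.
P'(u) = 4u(u + 1)(u + 2) vanishes at u ∈ {-2, -1, 0}; Q'(v) = 4(v - 4)(v - 3)(v + 4) vanishes at v ∈ {-4, 3, 4}.
Local minima of P (where P''>0): P(-2)=0, P(0)=0. Local minima of Q: Q(-4)=-768, Q(4)=256.
So the global minimum of C is P(-2) + Q(-4) − 1 = 0 − 768 − 1 = -769, attained at (-2, -4).

-769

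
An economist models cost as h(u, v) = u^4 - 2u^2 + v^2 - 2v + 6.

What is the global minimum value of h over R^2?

h(u,v) separates as P(u) + Q(v) + 6, so its minimum is min P + min Q + 6.
P'(u) = 4u(u - 1)(u + 1) vanishes at u ∈ {-1, 0, 1}; Q'(v) = 2v - 2 vanishes at v ∈ {1}.
Local minima of P (where P''>0): P(-1)=-1, P(1)=-1. Local minima of Q: Q(1)=-1.
So the global minimum of h is P(-1) + Q(1) + 6 = -1 − 1 + 6 = 4, attained at (-1, 1).

4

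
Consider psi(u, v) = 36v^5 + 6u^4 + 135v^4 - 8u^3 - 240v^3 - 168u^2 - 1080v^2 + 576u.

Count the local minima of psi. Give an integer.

psi separates as a function of u plus a function of v, so ∇psi=0 decouples.
∂psi/∂u = 24(u - 3)(u - 2)(u + 4) = 0 at u ∈ {-4, 2, 3}; ∂psi/∂v = 180v(v - 2)(v + 2)(v + 3) = 0 at v ∈ {-3, -2, 0, 2}.
The Hessian is diagonal: diag(psi_uu, psi_vv). Second derivatives: psi_uu(-4)=1008, psi_uu(2)=-144, psi_uu(3)=168; psi_vv(-3)=-2700, psi_vv(-2)=1440, psi_vv(0)=-2160, psi_vv(2)=7200.
Local minima occur where both diagonal entries positive: (-4, -2), (-4, 2), (3, -2), (3, 2). Count: 4.

4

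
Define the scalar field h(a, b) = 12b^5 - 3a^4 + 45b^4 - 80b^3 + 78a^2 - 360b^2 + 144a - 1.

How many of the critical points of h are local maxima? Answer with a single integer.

4

h separates as a function of a plus a function of b, so ∇h=0 decouples.
∂h/∂a = -12(a - 4)(a + 1)(a + 3) = 0 at a ∈ {-3, -1, 4}; ∂h/∂b = 60b(b - 2)(b + 2)(b + 3) = 0 at b ∈ {-3, -2, 0, 2}.
The Hessian is diagonal: diag(h_aa, h_bb). Second derivatives: h_aa(-3)=-168, h_aa(-1)=120, h_aa(4)=-420; h_bb(-3)=-900, h_bb(-2)=480, h_bb(0)=-720, h_bb(2)=2400.
Local maxima occur where both diagonal entries negative: (-3, -3), (-3, 0), (4, -3), (4, 0). Count: 4.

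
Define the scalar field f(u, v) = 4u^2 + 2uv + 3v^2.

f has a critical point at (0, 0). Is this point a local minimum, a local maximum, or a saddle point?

local minimum

The Hessian of f is constant: H = [[8, 2], [2, 6]].
det(H) = 8·6 − 2² = 44.
det(H) > 0 and tr(H) = 14 > 0, so H is positive definite and the point is a local minimum.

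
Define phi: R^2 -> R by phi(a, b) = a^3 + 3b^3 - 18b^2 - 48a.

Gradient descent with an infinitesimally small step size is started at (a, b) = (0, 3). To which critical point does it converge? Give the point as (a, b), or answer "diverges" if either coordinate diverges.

(4, 4)

phi is separable, so gradient descent decouples: a follows -∂phi/∂a, b follows -∂phi/∂b.
∂phi/∂a = 3(a - 4)(a + 4); at a=0 this is -48, so a increases.
∂phi/∂b = 9b(b - 4); at b=3 this is -27, so b increases.
a converges to its nearest critical value 4 (a local min of the a-part); b converges to 4. The iterate converges to (4, 4).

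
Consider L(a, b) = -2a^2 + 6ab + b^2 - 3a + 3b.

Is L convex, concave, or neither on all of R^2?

neither

L is quadratic, so its Hessian is the constant matrix H = [[-4, 6], [6, 2]].
det(H) = -44, tr(H) = -2.
det(H) < 0, so H is indefinite: neither convex nor concave.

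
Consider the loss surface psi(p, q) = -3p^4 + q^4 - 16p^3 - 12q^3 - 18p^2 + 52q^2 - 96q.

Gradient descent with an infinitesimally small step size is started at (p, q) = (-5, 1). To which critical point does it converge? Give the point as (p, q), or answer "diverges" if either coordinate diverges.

psi is separable, so gradient descent decouples: p follows -∂psi/∂p, q follows -∂psi/∂q.
∂psi/∂p = -12p(p + 1)(p + 3); at p=-5 this is 480, so p decreases.
∂psi/∂q = 4(q - 4)(q - 3)(q - 2); at q=1 this is -24, so q increases.
The p-coordinate has no critical point in that direction and runs off to infinity.

diverges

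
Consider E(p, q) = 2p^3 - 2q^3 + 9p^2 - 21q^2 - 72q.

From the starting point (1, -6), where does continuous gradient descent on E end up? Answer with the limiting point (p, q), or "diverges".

E is separable, so gradient descent decouples: p follows -∂E/∂p, q follows -∂E/∂q.
∂E/∂p = 6p(p + 3); at p=1 this is 24, so p decreases.
∂E/∂q = -6(q + 3)(q + 4); at q=-6 this is -36, so q increases.
p converges to its nearest critical value 0 (a local min of the p-part); q converges to -4. The iterate converges to (0, -4).

(0, -4)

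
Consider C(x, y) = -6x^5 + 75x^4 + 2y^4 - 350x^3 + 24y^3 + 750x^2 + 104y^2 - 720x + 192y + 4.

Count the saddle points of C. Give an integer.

C separates as a function of x plus a function of y, so ∇C=0 decouples.
∂C/∂x = -30(x - 4)(x - 3)(x - 2)(x - 1) = 0 at x ∈ {1, 2, 3, 4}; ∂C/∂y = 8(y + 2)(y + 3)(y + 4) = 0 at y ∈ {-4, -3, -2}.
The Hessian is diagonal: diag(C_xx, C_yy). Second derivatives: C_xx(1)=180, C_xx(2)=-60, C_xx(3)=60, C_xx(4)=-180; C_yy(-4)=16, C_yy(-3)=-8, C_yy(-2)=16.
Saddle points occur where the two diagonal entries have opposite signs: (1, -3), (2, -4), (2, -2), (3, -3), (4, -4), (4, -2). Count: 6.

6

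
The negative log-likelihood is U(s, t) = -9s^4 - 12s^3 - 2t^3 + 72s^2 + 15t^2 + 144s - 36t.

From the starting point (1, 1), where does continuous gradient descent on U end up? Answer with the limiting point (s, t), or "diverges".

U is separable, so gradient descent decouples: s follows -∂U/∂s, t follows -∂U/∂t.
∂U/∂s = -36(s - 2)(s + 1)(s + 2); at s=1 this is 216, so s decreases.
∂U/∂t = -6(t - 3)(t - 2); at t=1 this is -12, so t increases.
s converges to its nearest critical value -1 (a local min of the s-part); t converges to 2. The iterate converges to (-1, 2).

(-1, 2)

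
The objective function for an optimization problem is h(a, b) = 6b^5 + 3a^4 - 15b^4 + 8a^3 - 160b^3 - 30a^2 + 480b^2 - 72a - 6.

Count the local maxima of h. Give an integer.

h separates as a function of a plus a function of b, so ∇h=0 decouples.
∂h/∂a = 12(a - 2)(a + 1)(a + 3) = 0 at a ∈ {-3, -1, 2}; ∂h/∂b = 30b(b - 4)(b - 2)(b + 4) = 0 at b ∈ {-4, 0, 2, 4}.
The Hessian is diagonal: diag(h_aa, h_bb). Second derivatives: h_aa(-3)=120, h_aa(-1)=-72, h_aa(2)=180; h_bb(-4)=-5760, h_bb(0)=960, h_bb(2)=-720, h_bb(4)=1920.
Local maxima occur where both diagonal entries negative: (-1, -4), (-1, 2). Count: 2.

2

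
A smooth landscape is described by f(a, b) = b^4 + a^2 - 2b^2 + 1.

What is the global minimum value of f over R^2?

f(a,b) separates as P(a) + Q(b) + 1, so its minimum is min P + min Q + 1.
P'(a) = 2a vanishes at a ∈ {0}; Q'(b) = 4b(b - 1)(b + 1) vanishes at b ∈ {-1, 0, 1}.
Local minima of P (where P''>0): P(0)=0. Local minima of Q: Q(-1)=-1, Q(1)=-1.
So the global minimum of f is P(0) + Q(-1) + 1 = 0 − 1 + 1 = 0, attained at (0, -1).

0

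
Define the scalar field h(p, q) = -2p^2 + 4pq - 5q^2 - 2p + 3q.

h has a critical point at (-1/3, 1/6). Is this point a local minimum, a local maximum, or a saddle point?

local maximum

The Hessian of h is constant: H = [[-4, 4], [4, -10]].
det(H) = (-4)·(-10) − 4² = 24.
det(H) > 0 and tr(H) = -14 < 0, so H is negative definite and the point is a local maximum.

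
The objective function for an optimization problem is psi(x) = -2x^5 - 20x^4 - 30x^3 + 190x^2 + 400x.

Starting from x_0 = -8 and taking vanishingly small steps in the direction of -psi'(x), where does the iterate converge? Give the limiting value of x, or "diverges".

-5

psi'(x) = -10(x - 2)(x + 1)(x + 4)(x + 5), so psi'(-8) = -8400.
Gradient descent moves in the -psi' direction, i.e. x is increasing.
The nearest critical point in that direction is x = -5, where psi'' = 280 > 0 (a local minimum). The iterate converges there.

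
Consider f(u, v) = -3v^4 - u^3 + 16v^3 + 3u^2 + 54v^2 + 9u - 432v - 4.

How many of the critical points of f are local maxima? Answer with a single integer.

2

f separates as a function of u plus a function of v, so ∇f=0 decouples.
∂f/∂u = -3(u - 3)(u + 1) = 0 at u ∈ {-1, 3}; ∂f/∂v = -12(v - 4)(v - 3)(v + 3) = 0 at v ∈ {-3, 3, 4}.
The Hessian is diagonal: diag(f_uu, f_vv). Second derivatives: f_uu(-1)=12, f_uu(3)=-12; f_vv(-3)=-504, f_vv(3)=72, f_vv(4)=-84.
Local maxima occur where both diagonal entries negative: (3, -3), (3, 4). Count: 2.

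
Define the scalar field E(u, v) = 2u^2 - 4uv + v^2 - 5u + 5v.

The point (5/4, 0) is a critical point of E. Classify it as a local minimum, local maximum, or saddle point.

The Hessian of E is constant: H = [[4, -4], [-4, 2]].
det(H) = 4·2 − (-4)² = -8.
Since det(H) < 0, H is indefinite and the critical point is a saddle point.

saddle point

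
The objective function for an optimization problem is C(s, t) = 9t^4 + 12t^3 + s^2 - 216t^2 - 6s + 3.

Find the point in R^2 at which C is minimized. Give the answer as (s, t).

C(s,t) separates as P(s) + Q(t) + 3, so its minimum is min P + min Q + 3.
P'(s) = 2s - 6 vanishes at s ∈ {3}; Q'(t) = 36t(t - 3)(t + 4) vanishes at t ∈ {-4, 0, 3}.
Local minima of P (where P''>0): P(3)=-9. Local minima of Q: Q(-4)=-1920, Q(3)=-891.
So the global minimum of C is P(3) + Q(-4) + 3 = -9 − 1920 + 3 = -1926, attained at (3, -4).

(3, -4)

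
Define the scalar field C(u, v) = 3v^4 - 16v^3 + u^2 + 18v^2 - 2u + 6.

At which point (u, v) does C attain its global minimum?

C(u,v) separates as P(u) + Q(v) + 6, so its minimum is min P + min Q + 6.
P'(u) = 2u - 2 vanishes at u ∈ {1}; Q'(v) = 12v(v - 3)(v - 1) vanishes at v ∈ {0, 1, 3}.
Local minima of P (where P''>0): P(1)=-1. Local minima of Q: Q(0)=0, Q(3)=-27.
So the global minimum of C is P(1) + Q(3) + 6 = -1 − 27 + 6 = -22, attained at (1, 3).

(1, 3)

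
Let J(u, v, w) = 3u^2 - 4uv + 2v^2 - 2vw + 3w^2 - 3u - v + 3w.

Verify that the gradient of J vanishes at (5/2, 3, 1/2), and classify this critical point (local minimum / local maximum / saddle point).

local minimum

∇J = (6u - 4v - 3, -4u + 4v - 2w - 1, -2v + 6w + 3); substituting (5/2, 3, 1/2) gives ∇J = (0, 0, 0), so (5/2, 3, 1/2) is indeed a critical point.
The Hessian is constant: H = [[6, -4, 0], [-4, 4, -2], [0, -2, 6]].
Leading principal minors: Δ₁ = 6, Δ₂ = 8, Δ₃ = 24.
All leading minors are positive, so H is positive definite: a local minimum.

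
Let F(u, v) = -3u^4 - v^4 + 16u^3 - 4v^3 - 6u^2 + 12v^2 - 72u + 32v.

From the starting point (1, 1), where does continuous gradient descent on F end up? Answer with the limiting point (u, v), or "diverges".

(2, -1)

F is separable, so gradient descent decouples: u follows -∂F/∂u, v follows -∂F/∂v.
∂F/∂u = -12(u - 3)(u - 2)(u + 1); at u=1 this is -48, so u increases.
∂F/∂v = -4(v - 2)(v + 1)(v + 4); at v=1 this is 40, so v decreases.
u converges to its nearest critical value 2 (a local min of the u-part); v converges to -1. The iterate converges to (2, -1).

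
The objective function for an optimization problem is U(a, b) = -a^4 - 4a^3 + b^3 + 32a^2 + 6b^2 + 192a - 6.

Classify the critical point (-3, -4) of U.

saddle point

The mixed partial ∂²U/∂a∂b is 0, so the Hessian at any point is diag(U_aa, U_bb) = diag(4(-3a^2 - 6a + 16), 6(b + 2)).
At (-3, -4): H = diag(28, -12).
The eigenvalues have opposite signs, so H is indefinite: a saddle point.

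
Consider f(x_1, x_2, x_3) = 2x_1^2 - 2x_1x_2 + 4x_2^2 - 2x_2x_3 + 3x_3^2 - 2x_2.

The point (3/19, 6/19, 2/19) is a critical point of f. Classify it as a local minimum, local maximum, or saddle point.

The Hessian is constant: H = [[4, -2, 0], [-2, 8, -2], [0, -2, 6]].
Leading principal minors: Δ₁ = 4, Δ₂ = 28, Δ₃ = 152.
All leading minors are positive, so H is positive definite: a local minimum.

local minimum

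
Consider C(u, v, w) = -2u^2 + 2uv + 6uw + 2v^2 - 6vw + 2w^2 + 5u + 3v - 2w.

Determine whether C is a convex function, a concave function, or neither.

C is quadratic, so its Hessian is the constant matrix H = [[-4, 2, 6], [2, 4, -6], [6, -6, 4]].
Leading principal minors: -4, -20, -224.
Neither pattern holds ⇒ H is indefinite ⇒ neither convex nor concave.

neither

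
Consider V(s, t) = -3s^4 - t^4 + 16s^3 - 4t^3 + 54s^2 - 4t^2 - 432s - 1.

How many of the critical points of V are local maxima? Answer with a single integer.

V separates as a function of s plus a function of t, so ∇V=0 decouples.
∂V/∂s = -12(s - 4)(s - 3)(s + 3) = 0 at s ∈ {-3, 3, 4}; ∂V/∂t = -4t(t + 1)(t + 2) = 0 at t ∈ {-2, -1, 0}.
The Hessian is diagonal: diag(V_ss, V_tt). Second derivatives: V_ss(-3)=-504, V_ss(3)=72, V_ss(4)=-84; V_tt(-2)=-8, V_tt(-1)=4, V_tt(0)=-8.
Local maxima occur where both diagonal entries negative: (-3, -2), (-3, 0), (4, -2), (4, 0). Count: 4.

4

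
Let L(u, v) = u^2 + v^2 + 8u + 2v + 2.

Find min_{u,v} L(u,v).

-15

L(u,v) separates as P(u) + Q(v) + 2, so its minimum is min P + min Q + 2.
P'(u) = 2u + 8 vanishes at u ∈ {-4}; Q'(v) = 2v + 2 vanishes at v ∈ {-1}.
Local minima of P (where P''>0): P(-4)=-16. Local minima of Q: Q(-1)=-1.
So the global minimum of L is P(-4) + Q(-1) + 2 = -16 − 1 + 2 = -15, attained at (-4, -1).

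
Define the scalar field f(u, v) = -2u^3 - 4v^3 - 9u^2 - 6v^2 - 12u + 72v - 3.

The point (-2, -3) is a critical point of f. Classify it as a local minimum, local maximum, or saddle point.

local minimum

The mixed partial ∂²f/∂u∂v is 0, so the Hessian at any point is diag(f_uu, f_vv) = diag(-6(2u + 3), -12(2v + 1)).
At (-2, -3): H = diag(6, 60).
Both eigenvalues are positive, so H is positive definite: a local minimum.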